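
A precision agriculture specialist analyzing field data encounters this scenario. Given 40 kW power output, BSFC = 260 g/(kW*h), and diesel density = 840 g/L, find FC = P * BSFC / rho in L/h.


FC = P * BSFC / rho_fuel
   = 40 * 260 / 840
   = 10400 / 840
   = 12.38 L/h


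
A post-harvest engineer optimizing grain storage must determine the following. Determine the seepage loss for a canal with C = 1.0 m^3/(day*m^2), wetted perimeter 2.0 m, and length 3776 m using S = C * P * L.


S = C * P * L
  = 1.0 * 2.0 * 3776
  = 7552 m^3/day


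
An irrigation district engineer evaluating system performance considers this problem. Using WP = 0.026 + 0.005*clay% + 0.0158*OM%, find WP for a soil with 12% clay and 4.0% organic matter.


WP = 0.026 + 0.005*12 + 0.0158*4.0
   = 0.026 + 0.0600 + 0.0632
   = 0.1492


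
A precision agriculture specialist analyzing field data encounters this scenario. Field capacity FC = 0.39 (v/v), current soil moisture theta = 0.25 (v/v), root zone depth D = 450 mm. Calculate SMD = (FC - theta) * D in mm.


SMD = (FC - theta) * D
    = (0.39 - 0.25) * 450
    = 0.140 * 450
    = 63 mm


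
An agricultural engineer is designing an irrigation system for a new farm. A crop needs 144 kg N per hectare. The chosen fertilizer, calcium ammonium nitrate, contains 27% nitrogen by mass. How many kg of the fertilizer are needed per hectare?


Rate = N_required / (N_content / 100)
     = 144 / (27 / 100)
     = 144 / 0.27
     = 533.33 kg/ha


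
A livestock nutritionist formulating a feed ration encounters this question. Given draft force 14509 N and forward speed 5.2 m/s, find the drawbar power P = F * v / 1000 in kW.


P = F * v / 1000
  = 14509 * 5.2 / 1000
  = 75446.80 / 1000
  = 75.45 kW


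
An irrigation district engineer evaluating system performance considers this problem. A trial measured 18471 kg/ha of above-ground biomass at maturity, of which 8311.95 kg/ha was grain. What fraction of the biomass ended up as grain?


HI = grain_yield / biomass
   = 8311.95 / 18471
   = 0.45


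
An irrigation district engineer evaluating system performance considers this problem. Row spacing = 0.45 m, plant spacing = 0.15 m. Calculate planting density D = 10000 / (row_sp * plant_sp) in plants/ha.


D = 10000 / (row_sp * plant_sp)
  = 10000 / (0.45 * 0.15)
  = 10000 / 0.0675
  = 148148.15 plants/ha


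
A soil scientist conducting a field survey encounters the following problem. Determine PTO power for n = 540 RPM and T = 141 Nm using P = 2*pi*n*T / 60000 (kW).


P = 2*pi*n*T / 60000
  = 2*pi * 540 * 141 / 60000
  = 478401.73 / 60000
  = 7.97 kW


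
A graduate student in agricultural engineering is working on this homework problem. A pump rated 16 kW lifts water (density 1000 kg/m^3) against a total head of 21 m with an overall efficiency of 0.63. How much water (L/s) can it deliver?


Q = (P * 1000 * eta) / (rho * g * H)
  = (16 * 1000 * 0.63) / (1000 * 9.81 * 21)
  = 10080 / 206010
  = 0.04893 m^3/s = 48.93 L/s


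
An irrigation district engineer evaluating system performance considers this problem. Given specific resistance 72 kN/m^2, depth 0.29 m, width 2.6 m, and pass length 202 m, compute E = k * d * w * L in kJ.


E = k * d * w * L
  = 72 * 0.29 * 2.6 * 202
  = 10966.18 kJ


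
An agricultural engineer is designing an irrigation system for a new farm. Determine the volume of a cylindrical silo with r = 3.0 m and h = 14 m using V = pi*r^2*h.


V = pi * r^2 * h
  = pi * 3.0^2 * 14
  = pi * 9 * 14
  = 395.84 m^3


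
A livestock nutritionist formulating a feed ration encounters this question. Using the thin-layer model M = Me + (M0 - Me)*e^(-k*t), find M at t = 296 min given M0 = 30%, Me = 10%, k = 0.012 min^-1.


M = Me + (M0 - Me) * e^(-k*t)
  = 10 + (30 - 10) * e^(-0.012*296)
  = 10 + 20 * e^(-3.552)
  = 10 + 20 * 0.02867
  = 10 + 0.5733
  = 10.57%


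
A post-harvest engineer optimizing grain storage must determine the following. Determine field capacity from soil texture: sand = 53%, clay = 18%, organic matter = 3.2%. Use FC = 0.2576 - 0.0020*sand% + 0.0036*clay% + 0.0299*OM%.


FC = 0.2576 - 0.0020*53 + 0.0036*18 + 0.0299*3.2
   = 0.2576 - 0.1060 + 0.0648 + 0.0957
   = 0.3121


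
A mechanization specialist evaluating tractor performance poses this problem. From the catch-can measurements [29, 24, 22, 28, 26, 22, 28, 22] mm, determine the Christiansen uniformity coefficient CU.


xbar = 201 / 8 = 25.125
sum|xi - xbar| = 21
CU = 100 * (1 - 21 / (8 * 25.125))
   = 100 * (1 - 0.1045)
   = 89.55%


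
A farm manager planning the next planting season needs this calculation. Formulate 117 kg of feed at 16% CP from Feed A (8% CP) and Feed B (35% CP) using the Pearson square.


parts_A = CP_b - target = 35 - 16 = 19
parts_B = target - CP_a = 16 - 8 = 8
total_parts = 19 + 8 = 27
Feed A = 117 * 19 / 27 = 82.33 kg
Feed B = 117 * 8 / 27 = 34.67 kg

82.33 kg


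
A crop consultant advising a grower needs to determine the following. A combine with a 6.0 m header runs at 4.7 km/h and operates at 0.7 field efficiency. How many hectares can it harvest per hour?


C = w * v * eta_f / 10
  = 6.0 * 4.7 * 0.7 / 10
  = 19.74 / 10
  = 1.97 ha/h


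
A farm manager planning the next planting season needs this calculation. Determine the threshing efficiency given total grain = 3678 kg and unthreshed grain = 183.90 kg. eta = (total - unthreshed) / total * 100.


eta = (total - unthreshed) / total * 100
    = (3678 - 183.90) / 3678 * 100
    = 3494.10 / 3678 * 100
    = 95%


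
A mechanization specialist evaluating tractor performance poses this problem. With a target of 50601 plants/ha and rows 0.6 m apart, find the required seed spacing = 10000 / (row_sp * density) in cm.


spacing = 10000 / (row_sp * density)
        = 10000 / (0.6 * 50601)
        = 10000 / 30360.60
        = 0.32937 m = 32.94 cm


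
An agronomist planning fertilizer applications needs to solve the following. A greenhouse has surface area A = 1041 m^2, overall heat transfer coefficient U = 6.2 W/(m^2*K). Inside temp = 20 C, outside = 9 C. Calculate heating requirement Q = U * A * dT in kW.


dT = 20 - (9) = 11 K
Q = U * A * dT
  = 6.2 * 1041 * 11
  = 70996.20 W = 71.00 kW


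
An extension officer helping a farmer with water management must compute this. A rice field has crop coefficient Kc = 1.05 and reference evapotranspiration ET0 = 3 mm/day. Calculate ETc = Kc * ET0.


ETc = Kc * ET0
    = 1.05 * 3
    = 3.15 mm/day


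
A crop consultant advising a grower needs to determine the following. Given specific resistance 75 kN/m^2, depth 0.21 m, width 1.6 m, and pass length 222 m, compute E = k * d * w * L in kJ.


E = k * d * w * L
  = 75 * 0.21 * 1.6 * 222
  = 5594.40 kJ


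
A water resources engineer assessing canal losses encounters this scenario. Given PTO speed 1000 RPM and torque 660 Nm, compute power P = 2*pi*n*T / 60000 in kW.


P = 2*pi*n*T / 60000
  = 2*pi * 1000 * 660 / 60000
  = 4146902.30 / 60000
  = 69.12 kW


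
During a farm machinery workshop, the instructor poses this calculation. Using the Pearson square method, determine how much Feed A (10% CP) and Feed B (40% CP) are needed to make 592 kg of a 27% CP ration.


parts_A = CP_b - target = 40 - 27 = 13
parts_B = target - CP_a = 27 - 10 = 17
total_parts = 13 + 17 = 30
Feed A = 592 * 13 / 30 = 256.53 kg
Feed B = 592 * 17 / 30 = 335.47 kg

256.53 kg


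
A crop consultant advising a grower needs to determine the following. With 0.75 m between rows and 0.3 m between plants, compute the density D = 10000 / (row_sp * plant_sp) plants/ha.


D = 10000 / (row_sp * plant_sp)
  = 10000 / (0.75 * 0.3)
  = 10000 / 0.2250
  = 44444.44 plants/ha


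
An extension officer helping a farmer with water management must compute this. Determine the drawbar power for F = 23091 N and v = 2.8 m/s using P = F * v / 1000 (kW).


P = F * v / 1000
  = 23091 * 2.8 / 1000
  = 64654.80 / 1000
  = 64.65 kW


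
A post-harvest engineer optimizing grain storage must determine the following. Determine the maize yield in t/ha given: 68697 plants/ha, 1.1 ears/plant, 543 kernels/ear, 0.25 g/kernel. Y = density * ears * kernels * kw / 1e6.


Y = density * ears * kernels * kw
  = 68697 * 1.1 * 543 * 0.25 g/ha
  = 10258179.53 g/ha
  = 10258.18 kg/ha = 10.26 t/ha


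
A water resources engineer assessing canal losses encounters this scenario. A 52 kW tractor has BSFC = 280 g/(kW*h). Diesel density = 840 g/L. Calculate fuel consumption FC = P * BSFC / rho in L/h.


FC = P * BSFC / rho_fuel
   = 52 * 280 / 840
   = 14560 / 840
   = 17.33 L/h


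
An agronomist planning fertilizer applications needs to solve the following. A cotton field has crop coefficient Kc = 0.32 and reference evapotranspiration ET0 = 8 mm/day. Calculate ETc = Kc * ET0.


ETc = Kc * ET0
    = 0.32 * 8
    = 2.56 mm/day


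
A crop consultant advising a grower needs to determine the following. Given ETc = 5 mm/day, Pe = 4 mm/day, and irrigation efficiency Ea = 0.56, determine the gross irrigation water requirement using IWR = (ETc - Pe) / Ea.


IWR = (ETc - Pe) / Ea
    = (5 - 4) / 0.56
    = 1 / 0.56
    = 1.79 mm/day


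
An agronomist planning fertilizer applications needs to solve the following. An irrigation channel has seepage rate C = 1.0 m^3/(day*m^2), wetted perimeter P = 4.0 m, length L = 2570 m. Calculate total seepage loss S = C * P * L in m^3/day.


S = C * P * L
  = 1.0 * 4.0 * 2570
  = 10280 m^3/day


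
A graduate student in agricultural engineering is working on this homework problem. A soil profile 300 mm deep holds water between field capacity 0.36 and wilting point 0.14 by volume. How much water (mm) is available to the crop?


AW = (FC - WP) * D
   = (0.36 - 0.14) * 300
   = 0.22 * 300
   = 66 mm


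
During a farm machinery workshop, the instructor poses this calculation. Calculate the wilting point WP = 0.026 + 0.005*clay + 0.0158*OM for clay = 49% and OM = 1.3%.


WP = 0.026 + 0.005*49 + 0.0158*1.3
   = 0.026 + 0.2450 + 0.0205
   = 0.2915


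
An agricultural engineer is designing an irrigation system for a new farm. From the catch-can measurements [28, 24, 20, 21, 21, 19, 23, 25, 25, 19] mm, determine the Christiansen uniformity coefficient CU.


xbar = 225 / 10 = 22.500
sum|xi - xbar| = 25
CU = 100 * (1 - 25 / (10 * 22.500))
   = 100 * (1 - 0.1111)
   = 88.89%


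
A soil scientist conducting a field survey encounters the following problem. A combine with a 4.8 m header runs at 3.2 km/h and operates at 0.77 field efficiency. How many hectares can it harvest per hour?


C = w * v * eta_f / 10
  = 4.8 * 3.2 * 0.77 / 10
  = 11.83 / 10
  = 1.18 ha/h


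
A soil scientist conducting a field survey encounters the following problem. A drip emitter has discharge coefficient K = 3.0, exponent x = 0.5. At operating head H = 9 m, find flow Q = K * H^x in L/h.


Q = K * H^x
  = 3.0 * 9^0.5
  = 3.0 * 3
  = 9 L/h


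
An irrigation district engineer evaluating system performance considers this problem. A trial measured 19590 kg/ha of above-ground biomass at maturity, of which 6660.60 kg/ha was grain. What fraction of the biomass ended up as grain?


HI = grain_yield / biomass
   = 6660.60 / 19590
   = 0.34


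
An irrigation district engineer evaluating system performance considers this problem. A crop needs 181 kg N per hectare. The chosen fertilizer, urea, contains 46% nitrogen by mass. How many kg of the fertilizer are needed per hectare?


Rate = N_required / (N_content / 100)
     = 181 / (46 / 100)
     = 181 / 0.46
     = 393.48 kg/ha


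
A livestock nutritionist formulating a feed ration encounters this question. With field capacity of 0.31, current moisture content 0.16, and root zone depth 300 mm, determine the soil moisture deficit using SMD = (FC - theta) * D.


SMD = (FC - theta) * D
    = (0.31 - 0.16) * 300
    = 0.150 * 300
    = 45 mm


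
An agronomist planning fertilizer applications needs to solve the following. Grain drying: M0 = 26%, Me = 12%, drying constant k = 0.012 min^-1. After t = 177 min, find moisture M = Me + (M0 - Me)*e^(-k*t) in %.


M = Me + (M0 - Me) * e^(-k*t)
  = 12 + (26 - 12) * e^(-0.012*177)
  = 12 + 14 * e^(-2.124)
  = 12 + 14 * 0.11955
  = 12 + 1.6737
  = 13.67%


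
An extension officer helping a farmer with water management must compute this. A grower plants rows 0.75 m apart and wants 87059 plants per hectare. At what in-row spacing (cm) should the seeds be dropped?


spacing = 10000 / (row_sp * density)
        = 10000 / (0.75 * 87059)
        = 10000 / 65294.25
        = 0.15315 m = 15.32 cm


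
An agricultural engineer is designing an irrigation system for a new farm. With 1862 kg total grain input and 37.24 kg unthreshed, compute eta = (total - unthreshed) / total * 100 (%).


eta = (total - unthreshed) / total * 100
    = (1862 - 37.24) / 1862 * 100
    = 1824.76 / 1862 * 100
    = 98%


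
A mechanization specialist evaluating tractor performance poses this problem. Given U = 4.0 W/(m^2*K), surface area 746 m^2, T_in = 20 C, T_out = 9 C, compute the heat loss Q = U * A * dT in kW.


dT = 20 - (9) = 11 K
Q = U * A * dT
  = 4.0 * 746 * 11
  = 32824 W = 32.82 kW


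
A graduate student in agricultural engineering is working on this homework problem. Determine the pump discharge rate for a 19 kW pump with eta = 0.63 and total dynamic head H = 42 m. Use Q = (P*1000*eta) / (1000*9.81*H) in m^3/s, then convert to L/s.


Q = (P * 1000 * eta) / (rho * g * H)
  = (19 * 1000 * 0.63) / (1000 * 9.81 * 42)
  = 11970 / 412020
  = 0.02905 m^3/s = 29.05 L/s


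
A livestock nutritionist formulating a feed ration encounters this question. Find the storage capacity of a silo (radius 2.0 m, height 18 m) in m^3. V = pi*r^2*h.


V = pi * r^2 * h
  = pi * 2.0^2 * 18
  = pi * 4 * 18
  = 226.19 m^3


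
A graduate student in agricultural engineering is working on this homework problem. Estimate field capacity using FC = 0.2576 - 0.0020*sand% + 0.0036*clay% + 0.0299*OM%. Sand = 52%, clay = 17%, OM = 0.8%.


FC = 0.2576 - 0.0020*52 + 0.0036*17 + 0.0299*0.8
   = 0.2576 - 0.1040 + 0.0612 + 0.0239
   = 0.2387


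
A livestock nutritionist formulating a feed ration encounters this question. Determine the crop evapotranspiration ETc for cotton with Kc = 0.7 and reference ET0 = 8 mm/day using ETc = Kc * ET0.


ETc = Kc * ET0
    = 0.7 * 8
    = 5.60 mm/day


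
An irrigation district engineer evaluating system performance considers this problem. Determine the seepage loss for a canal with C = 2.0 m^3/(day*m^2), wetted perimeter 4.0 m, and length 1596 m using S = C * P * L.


S = C * P * L
  = 2.0 * 4.0 * 1596
  = 12768 m^3/day


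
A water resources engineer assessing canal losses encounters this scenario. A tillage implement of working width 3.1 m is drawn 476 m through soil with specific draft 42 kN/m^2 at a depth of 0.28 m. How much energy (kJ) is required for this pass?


E = k * d * w * L
  = 42 * 0.28 * 3.1 * 476
  = 17353.06 kJ


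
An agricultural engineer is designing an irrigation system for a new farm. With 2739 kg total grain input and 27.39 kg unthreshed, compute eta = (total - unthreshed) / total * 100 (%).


eta = (total - unthreshed) / total * 100
    = (2739 - 27.39) / 2739 * 100
    = 2711.61 / 2739 * 100
    = 99%


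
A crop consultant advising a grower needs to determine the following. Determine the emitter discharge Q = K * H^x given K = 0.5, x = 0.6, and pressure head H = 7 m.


Q = K * H^x
  = 0.5 * 7^0.6
  = 0.5 * 3.2141
  = 1.61 L/h


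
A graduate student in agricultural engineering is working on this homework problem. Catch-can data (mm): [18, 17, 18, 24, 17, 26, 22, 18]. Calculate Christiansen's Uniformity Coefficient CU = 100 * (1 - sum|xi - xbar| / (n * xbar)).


xbar = 160 / 8 = 20
sum|xi - xbar| = 24
CU = 100 * (1 - 24 / (8 * 20))
   = 100 * (1 - 0.1500)
   = 85%


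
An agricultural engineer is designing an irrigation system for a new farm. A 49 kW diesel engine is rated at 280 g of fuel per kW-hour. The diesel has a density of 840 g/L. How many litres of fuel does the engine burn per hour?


FC = P * BSFC / rho_fuel
   = 49 * 280 / 840
   = 13720 / 840
   = 16.33 L/h


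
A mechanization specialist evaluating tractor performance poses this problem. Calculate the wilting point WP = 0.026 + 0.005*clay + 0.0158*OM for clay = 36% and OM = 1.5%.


WP = 0.026 + 0.005*36 + 0.0158*1.5
   = 0.026 + 0.1800 + 0.0237
   = 0.2297


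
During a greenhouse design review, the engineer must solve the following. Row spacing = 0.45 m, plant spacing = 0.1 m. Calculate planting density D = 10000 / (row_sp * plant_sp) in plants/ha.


D = 10000 / (row_sp * plant_sp)
  = 10000 / (0.45 * 0.1)
  = 10000 / 0.0450
  = 222222.22 plants/ha


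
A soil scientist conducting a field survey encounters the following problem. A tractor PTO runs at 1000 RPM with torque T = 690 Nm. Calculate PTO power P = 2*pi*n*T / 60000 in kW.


P = 2*pi*n*T / 60000
  = 2*pi * 1000 * 690 / 60000
  = 4335397.86 / 60000
  = 72.26 kW


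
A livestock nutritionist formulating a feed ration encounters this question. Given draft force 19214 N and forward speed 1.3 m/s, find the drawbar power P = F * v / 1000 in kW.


P = F * v / 1000
  = 19214 * 1.3 / 1000
  = 24978.20 / 1000
  = 24.98 kW


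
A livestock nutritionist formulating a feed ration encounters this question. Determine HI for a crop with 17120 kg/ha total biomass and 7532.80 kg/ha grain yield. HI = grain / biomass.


HI = grain_yield / biomass
   = 7532.80 / 17120
   = 0.44


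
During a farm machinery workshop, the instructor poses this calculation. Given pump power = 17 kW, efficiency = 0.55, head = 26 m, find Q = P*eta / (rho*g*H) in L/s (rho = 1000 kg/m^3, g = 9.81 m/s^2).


Q = (P * 1000 * eta) / (rho * g * H)
  = (17 * 1000 * 0.55) / (1000 * 9.81 * 26)
  = 9350 / 255060
  = 0.03666 m^3/s = 36.66 L/s


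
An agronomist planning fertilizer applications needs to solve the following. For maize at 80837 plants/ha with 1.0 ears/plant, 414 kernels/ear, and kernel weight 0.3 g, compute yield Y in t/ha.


Y = density * ears * kernels * kw
  = 80837 * 1.0 * 414 * 0.3 g/ha
  = 10039955.40 g/ha
  = 10039.96 kg/ha = 10.04 t/ha


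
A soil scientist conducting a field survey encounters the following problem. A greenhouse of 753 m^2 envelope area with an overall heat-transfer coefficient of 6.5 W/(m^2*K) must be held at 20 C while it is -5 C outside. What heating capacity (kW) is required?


dT = 20 - (-5) = 25 K
Q = U * A * dT
  = 6.5 * 753 * 25
  = 122362.50 W = 122.36 kW


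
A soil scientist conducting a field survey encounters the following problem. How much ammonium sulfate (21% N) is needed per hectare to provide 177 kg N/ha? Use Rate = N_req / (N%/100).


Rate = N_required / (N_content / 100)
     = 177 / (21 / 100)
     = 177 / 0.21
     = 842.86 kg/ha


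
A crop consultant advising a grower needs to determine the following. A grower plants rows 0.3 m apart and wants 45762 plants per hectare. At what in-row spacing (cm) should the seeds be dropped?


spacing = 10000 / (row_sp * density)
        = 10000 / (0.3 * 45762)
        = 10000 / 13728.60
        = 0.72841 m = 72.84 cm


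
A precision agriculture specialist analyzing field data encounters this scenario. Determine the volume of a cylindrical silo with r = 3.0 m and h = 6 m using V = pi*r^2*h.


V = pi * r^2 * h
  = pi * 3.0^2 * 6
  = pi * 9 * 6
  = 169.65 m^3


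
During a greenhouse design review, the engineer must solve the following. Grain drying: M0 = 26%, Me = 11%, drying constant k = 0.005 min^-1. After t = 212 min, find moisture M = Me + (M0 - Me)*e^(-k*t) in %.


M = Me + (M0 - Me) * e^(-k*t)
  = 11 + (26 - 11) * e^(-0.005*212)
  = 11 + 15 * e^(-1.060)
  = 11 + 15 * 0.34646
  = 11 + 5.1968
  = 16.20%


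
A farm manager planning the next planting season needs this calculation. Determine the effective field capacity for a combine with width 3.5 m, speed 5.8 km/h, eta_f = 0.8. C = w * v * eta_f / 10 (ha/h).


C = w * v * eta_f / 10
  = 3.5 * 5.8 * 0.8 / 10
  = 16.24 / 10
  = 1.62 ha/h


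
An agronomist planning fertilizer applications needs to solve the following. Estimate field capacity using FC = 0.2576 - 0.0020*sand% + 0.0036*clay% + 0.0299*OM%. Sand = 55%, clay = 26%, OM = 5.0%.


FC = 0.2576 - 0.0020*55 + 0.0036*26 + 0.0299*5.0
   = 0.2576 - 0.1100 + 0.0936 + 0.1495
   = 0.3907


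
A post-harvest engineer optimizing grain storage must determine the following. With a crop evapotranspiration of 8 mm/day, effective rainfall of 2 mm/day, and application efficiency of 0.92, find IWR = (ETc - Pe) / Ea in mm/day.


IWR = (ETc - Pe) / Ea
    = (8 - 2) / 0.92
    = 6 / 0.92
    = 6.52 mm/day


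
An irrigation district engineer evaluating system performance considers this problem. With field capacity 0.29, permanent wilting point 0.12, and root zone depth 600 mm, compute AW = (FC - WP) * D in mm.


AW = (FC - WP) * D
   = (0.29 - 0.12) * 600
   = 0.17 * 600
   = 102 mm


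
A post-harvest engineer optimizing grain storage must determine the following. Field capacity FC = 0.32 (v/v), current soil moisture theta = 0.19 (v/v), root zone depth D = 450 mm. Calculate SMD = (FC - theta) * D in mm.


SMD = (FC - theta) * D
    = (0.32 - 0.19) * 450
    = 0.130 * 450
    = 58.50 mm


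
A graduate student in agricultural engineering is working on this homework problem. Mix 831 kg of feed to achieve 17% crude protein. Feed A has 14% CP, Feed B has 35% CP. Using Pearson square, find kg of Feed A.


parts_A = CP_b - target = 35 - 17 = 18
parts_B = target - CP_a = 17 - 14 = 3
total_parts = 18 + 3 = 21
Feed A = 831 * 18 / 21 = 712.29 kg
Feed B = 831 * 3 / 21 = 118.71 kg

712.29 kg


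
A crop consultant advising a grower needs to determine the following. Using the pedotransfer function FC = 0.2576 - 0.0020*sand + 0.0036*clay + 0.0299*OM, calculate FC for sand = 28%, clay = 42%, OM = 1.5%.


FC = 0.2576 - 0.0020*28 + 0.0036*42 + 0.0299*1.5
   = 0.2576 - 0.0560 + 0.1512 + 0.0449
   = 0.3977


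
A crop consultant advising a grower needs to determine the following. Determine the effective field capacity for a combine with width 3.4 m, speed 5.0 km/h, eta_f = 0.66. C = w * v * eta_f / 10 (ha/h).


C = w * v * eta_f / 10
  = 3.4 * 5.0 * 0.66 / 10
  = 11.22 / 10
  = 1.12 ha/h


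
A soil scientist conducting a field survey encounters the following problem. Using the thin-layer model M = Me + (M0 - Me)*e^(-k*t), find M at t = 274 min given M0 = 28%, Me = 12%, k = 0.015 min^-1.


M = Me + (M0 - Me) * e^(-k*t)
  = 12 + (28 - 12) * e^(-0.015*274)
  = 12 + 16 * e^(-4.110)
  = 12 + 16 * 0.01641
  = 12 + 0.2625
  = 12.26%


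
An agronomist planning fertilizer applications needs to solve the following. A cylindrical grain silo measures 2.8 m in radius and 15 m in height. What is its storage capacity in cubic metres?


V = pi * r^2 * h
  = pi * 2.8^2 * 15
  = pi * 7.84 * 15
  = 369.45 m^3


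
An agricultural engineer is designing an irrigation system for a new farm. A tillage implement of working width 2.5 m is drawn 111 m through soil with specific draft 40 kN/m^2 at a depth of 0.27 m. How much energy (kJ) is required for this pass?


E = k * d * w * L
  = 40 * 0.27 * 2.5 * 111
  = 2997 kJ


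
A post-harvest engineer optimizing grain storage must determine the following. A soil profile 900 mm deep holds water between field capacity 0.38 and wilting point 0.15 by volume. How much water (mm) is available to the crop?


AW = (FC - WP) * D
   = (0.38 - 0.15) * 900
   = 0.23 * 900
   = 207 mm


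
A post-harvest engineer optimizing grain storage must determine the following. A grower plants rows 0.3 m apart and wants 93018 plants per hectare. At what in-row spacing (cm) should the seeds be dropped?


spacing = 10000 / (row_sp * density)
        = 10000 / (0.3 * 93018)
        = 10000 / 27905.40
        = 0.35835 m = 35.84 cm


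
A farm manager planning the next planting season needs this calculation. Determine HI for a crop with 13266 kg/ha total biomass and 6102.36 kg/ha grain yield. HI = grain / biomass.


HI = grain_yield / biomass
   = 6102.36 / 13266
   = 0.46


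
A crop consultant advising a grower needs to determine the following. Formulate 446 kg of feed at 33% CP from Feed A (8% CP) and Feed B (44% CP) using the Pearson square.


parts_A = CP_b - target = 44 - 33 = 11
parts_B = target - CP_a = 33 - 8 = 25
total_parts = 11 + 25 = 36
Feed A = 446 * 11 / 36 = 136.28 kg
Feed B = 446 * 25 / 36 = 309.72 kg

136.28 kg


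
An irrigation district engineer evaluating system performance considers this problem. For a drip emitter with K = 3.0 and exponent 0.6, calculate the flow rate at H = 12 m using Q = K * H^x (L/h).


Q = K * H^x
  = 3.0 * 12^0.6
  = 3.0 * 4.4413
  = 13.32 L/h


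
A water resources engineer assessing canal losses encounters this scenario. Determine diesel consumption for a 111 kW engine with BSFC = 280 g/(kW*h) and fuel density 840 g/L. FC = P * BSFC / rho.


FC = P * BSFC / rho_fuel
   = 111 * 280 / 840
   = 31080 / 840
   = 37 L/h


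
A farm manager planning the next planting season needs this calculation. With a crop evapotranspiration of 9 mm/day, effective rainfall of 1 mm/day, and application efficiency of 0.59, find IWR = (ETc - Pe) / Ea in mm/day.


IWR = (ETc - Pe) / Ea
    = (9 - 1) / 0.59
    = 8 / 0.59
    = 13.56 mm/day


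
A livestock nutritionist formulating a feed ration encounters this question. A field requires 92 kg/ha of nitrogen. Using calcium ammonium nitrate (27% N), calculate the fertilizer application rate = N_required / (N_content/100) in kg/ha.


Rate = N_required / (N_content / 100)
     = 92 / (27 / 100)
     = 92 / 0.27
     = 340.74 kg/ha


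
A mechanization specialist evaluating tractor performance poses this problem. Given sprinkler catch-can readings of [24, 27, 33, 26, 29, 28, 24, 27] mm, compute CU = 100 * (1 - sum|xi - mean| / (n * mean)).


xbar = 218 / 8 = 27.250
sum|xi - xbar| = 16.500
CU = 100 * (1 - 16.500 / (8 * 27.250))
   = 100 * (1 - 0.0757)
   = 92.43%


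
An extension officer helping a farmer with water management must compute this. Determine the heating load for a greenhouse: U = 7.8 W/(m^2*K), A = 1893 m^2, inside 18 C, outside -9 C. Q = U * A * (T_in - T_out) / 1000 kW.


dT = 18 - (-9) = 27 K
Q = U * A * dT
  = 7.8 * 1893 * 27
  = 398665.80 W = 398.67 kW


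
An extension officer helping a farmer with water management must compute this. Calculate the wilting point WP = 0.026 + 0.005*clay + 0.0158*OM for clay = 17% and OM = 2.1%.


WP = 0.026 + 0.005*17 + 0.0158*2.1
   = 0.026 + 0.0850 + 0.0332
   = 0.1442


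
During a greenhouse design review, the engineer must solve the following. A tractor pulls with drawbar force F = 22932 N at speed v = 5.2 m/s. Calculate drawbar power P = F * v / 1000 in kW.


P = F * v / 1000
  = 22932 * 5.2 / 1000
  = 119246.40 / 1000
  = 119.25 kW


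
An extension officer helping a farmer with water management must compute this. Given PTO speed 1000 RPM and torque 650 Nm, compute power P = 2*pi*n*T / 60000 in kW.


P = 2*pi*n*T / 60000
  = 2*pi * 1000 * 650 / 60000
  = 4084070.45 / 60000
  = 68.07 kW


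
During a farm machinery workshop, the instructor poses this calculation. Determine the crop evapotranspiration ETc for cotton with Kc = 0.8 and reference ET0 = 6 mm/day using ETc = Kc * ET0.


ETc = Kc * ET0
    = 0.8 * 6
    = 4.80 mm/day


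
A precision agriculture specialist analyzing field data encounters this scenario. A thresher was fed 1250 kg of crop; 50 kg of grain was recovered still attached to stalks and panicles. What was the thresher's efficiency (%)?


eta = (total - unthreshed) / total * 100
    = (1250 - 50) / 1250 * 100
    = 1200 / 1250 * 100
    = 96%


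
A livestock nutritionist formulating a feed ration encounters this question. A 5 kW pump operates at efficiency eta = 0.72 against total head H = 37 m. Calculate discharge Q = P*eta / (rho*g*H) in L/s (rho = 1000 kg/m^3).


Q = (P * 1000 * eta) / (rho * g * H)
  = (5 * 1000 * 0.72) / (1000 * 9.81 * 37)
  = 3600 / 362970
  = 0.00992 m^3/s = 9.92 L/s


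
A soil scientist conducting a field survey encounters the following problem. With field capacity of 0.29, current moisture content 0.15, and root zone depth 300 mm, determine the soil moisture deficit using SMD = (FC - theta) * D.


SMD = (FC - theta) * D
    = (0.29 - 0.15) * 300
    = 0.140 * 300
    = 42 mm


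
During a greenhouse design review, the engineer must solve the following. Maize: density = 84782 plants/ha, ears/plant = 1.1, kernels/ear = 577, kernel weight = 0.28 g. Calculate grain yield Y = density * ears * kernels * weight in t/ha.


Y = density * ears * kernels * kw
  = 84782 * 1.1 * 577 * 0.28 g/ha
  = 15067117.91 g/ha
  = 15067.12 kg/ha = 15.07 t/ha


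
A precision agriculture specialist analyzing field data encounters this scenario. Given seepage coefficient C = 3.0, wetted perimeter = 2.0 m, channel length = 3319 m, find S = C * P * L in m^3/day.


S = C * P * L
  = 3.0 * 2.0 * 3319
  = 19914 m^3/day


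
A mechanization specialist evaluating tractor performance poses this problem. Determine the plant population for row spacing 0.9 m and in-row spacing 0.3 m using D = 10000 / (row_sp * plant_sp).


D = 10000 / (row_sp * plant_sp)
  = 10000 / (0.9 * 0.3)
  = 10000 / 0.2700
  = 37037.04 plants/ha


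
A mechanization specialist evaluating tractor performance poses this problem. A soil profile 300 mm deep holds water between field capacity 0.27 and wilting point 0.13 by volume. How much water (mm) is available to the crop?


AW = (FC - WP) * D
   = (0.27 - 0.13) * 300
   = 0.14 * 300
   = 42 mm


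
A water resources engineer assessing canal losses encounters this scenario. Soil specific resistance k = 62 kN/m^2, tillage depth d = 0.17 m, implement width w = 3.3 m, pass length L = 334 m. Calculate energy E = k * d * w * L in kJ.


E = k * d * w * L
  = 62 * 0.17 * 3.3 * 334
  = 11617.19 kJ


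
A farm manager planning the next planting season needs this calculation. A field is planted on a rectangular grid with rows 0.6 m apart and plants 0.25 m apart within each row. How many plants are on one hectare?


D = 10000 / (row_sp * plant_sp)
  = 10000 / (0.6 * 0.25)
  = 10000 / 0.1500
  = 66666.67 plants/ha


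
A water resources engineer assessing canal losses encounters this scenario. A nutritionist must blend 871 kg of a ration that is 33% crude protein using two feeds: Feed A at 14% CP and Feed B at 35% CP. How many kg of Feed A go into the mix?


parts_A = CP_b - target = 35 - 33 = 2
parts_B = target - CP_a = 33 - 14 = 19
total_parts = 2 + 19 = 21
Feed A = 871 * 2 / 21 = 82.95 kg
Feed B = 871 * 19 / 21 = 788.05 kg

82.95 kg


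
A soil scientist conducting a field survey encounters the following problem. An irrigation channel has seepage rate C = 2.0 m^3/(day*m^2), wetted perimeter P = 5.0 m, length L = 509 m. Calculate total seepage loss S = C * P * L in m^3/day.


S = C * P * L
  = 2.0 * 5.0 * 509
  = 5090 m^3/day


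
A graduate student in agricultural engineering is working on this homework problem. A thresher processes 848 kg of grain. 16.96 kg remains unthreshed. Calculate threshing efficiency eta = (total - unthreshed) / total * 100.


eta = (total - unthreshed) / total * 100
    = (848 - 16.96) / 848 * 100
    = 831.04 / 848 * 100
    = 98%


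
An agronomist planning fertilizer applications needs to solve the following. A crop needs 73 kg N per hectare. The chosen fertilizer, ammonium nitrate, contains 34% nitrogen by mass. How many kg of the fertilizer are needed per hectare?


Rate = N_required / (N_content / 100)
     = 73 / (34 / 100)
     = 73 / 0.34
     = 214.71 kg/ha


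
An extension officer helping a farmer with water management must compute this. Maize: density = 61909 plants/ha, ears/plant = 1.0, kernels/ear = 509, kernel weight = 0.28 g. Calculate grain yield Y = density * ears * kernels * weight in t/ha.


Y = density * ears * kernels * kw
  = 61909 * 1.0 * 509 * 0.28 g/ha
  = 8823270.68 g/ha
  = 8823.27 kg/ha = 8.82 t/ha


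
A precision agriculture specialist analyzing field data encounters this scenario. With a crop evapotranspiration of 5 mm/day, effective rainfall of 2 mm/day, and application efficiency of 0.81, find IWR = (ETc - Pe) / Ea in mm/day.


IWR = (ETc - Pe) / Ea
    = (5 - 2) / 0.81
    = 3 / 0.81
    = 3.70 mm/day


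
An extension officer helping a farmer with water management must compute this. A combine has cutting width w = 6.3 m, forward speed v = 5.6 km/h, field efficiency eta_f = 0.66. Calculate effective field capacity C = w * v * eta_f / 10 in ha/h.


C = w * v * eta_f / 10
  = 6.3 * 5.6 * 0.66 / 10
  = 23.28 / 10
  = 2.33 ha/h


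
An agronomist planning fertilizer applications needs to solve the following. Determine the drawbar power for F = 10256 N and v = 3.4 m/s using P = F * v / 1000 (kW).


P = F * v / 1000
  = 10256 * 3.4 / 1000
  = 34870.40 / 1000
  = 34.87 kW


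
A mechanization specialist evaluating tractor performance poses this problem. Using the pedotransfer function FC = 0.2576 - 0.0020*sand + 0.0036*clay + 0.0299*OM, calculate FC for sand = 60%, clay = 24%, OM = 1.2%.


FC = 0.2576 - 0.0020*60 + 0.0036*24 + 0.0299*1.2
   = 0.2576 - 0.1200 + 0.0864 + 0.0359
   = 0.2599


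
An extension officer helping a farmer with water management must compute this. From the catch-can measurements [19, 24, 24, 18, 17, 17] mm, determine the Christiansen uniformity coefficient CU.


xbar = 119 / 6 = 19.833
sum|xi - xbar| = 16.667
CU = 100 * (1 - 16.667 / (6 * 19.833))
   = 100 * (1 - 0.1401)
   = 85.99%


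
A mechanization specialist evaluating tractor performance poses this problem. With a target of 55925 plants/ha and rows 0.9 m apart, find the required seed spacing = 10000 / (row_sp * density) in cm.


spacing = 10000 / (row_sp * density)
        = 10000 / (0.9 * 55925)
        = 10000 / 50332.50
        = 0.19868 m = 19.87 cm


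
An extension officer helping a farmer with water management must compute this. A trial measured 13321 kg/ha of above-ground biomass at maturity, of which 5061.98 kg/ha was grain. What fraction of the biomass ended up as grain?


HI = grain_yield / biomass
   = 5061.98 / 13321
   = 0.38


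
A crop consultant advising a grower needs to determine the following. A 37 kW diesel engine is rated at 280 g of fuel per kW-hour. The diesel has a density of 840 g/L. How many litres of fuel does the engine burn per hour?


FC = P * BSFC / rho_fuel
   = 37 * 280 / 840
   = 10360 / 840
   = 12.33 L/h


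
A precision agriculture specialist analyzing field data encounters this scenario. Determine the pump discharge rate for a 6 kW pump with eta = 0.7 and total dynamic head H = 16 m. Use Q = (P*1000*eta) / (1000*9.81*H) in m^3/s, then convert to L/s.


Q = (P * 1000 * eta) / (rho * g * H)
  = (6 * 1000 * 0.7) / (1000 * 9.81 * 16)
  = 4200 / 156960
  = 0.02676 m^3/s = 26.76 L/s


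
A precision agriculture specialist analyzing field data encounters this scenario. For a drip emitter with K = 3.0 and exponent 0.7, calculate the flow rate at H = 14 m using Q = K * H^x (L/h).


Q = K * H^x
  = 3.0 * 14^0.7
  = 3.0 * 6.3429
  = 19.03 L/h


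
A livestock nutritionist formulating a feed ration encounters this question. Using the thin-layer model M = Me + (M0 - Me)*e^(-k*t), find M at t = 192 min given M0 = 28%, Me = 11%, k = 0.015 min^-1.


M = Me + (M0 - Me) * e^(-k*t)
  = 11 + (28 - 11) * e^(-0.015*192)
  = 11 + 17 * e^(-2.880)
  = 11 + 17 * 0.05613
  = 11 + 0.9543
  = 11.95%


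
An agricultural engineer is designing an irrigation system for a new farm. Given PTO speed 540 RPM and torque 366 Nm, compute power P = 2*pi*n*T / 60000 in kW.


P = 2*pi*n*T / 60000
  = 2*pi * 540 * 366 / 60000
  = 1241808.74 / 60000
  = 20.70 kW


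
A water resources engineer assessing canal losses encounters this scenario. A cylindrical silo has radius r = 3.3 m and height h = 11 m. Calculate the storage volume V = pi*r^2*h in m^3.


V = pi * r^2 * h
  = pi * 3.3^2 * 11
  = pi * 10.89 * 11
  = 376.33 m^3


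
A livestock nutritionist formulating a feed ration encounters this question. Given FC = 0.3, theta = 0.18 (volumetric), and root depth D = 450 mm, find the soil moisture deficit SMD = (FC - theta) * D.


SMD = (FC - theta) * D
    = (0.3 - 0.18) * 450
    = 0.120 * 450
    = 54 mm


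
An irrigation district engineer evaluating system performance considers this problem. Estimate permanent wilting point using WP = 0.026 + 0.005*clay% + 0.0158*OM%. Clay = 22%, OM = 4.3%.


WP = 0.026 + 0.005*22 + 0.0158*4.3
   = 0.026 + 0.1100 + 0.0679
   = 0.2039


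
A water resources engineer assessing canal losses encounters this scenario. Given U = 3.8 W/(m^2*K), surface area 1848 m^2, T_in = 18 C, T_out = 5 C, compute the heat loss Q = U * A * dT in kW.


dT = 18 - (5) = 13 K
Q = U * A * dT
  = 3.8 * 1848 * 13
  = 91291.20 W = 91.29 kW


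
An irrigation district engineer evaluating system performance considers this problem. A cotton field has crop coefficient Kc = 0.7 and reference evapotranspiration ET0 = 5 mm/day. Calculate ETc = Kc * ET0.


ETc = Kc * ET0
    = 0.7 * 5
    = 3.50 mm/day


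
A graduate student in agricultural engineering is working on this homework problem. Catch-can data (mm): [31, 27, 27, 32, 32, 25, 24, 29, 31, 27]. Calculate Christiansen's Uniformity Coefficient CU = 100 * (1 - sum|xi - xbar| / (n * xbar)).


xbar = 285 / 10 = 28.500
sum|xi - xbar| = 25
CU = 100 * (1 - 25 / (10 * 28.500))
   = 100 * (1 - 0.0877)
   = 91.23%


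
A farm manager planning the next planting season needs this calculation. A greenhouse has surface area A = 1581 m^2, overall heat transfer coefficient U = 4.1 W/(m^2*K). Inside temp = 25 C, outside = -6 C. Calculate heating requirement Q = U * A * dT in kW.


dT = 25 - (-6) = 31 K
Q = U * A * dT
  = 4.1 * 1581 * 31
  = 200945.10 W = 200.95 kW


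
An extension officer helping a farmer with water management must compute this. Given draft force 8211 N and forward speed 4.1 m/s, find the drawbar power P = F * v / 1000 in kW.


P = F * v / 1000
  = 8211 * 4.1 / 1000
  = 33665.10 / 1000
  = 33.67 kW


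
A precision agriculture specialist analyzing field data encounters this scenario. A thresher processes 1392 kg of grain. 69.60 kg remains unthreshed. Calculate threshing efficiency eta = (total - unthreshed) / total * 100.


eta = (total - unthreshed) / total * 100
    = (1392 - 69.60) / 1392 * 100
    = 1322.40 / 1392 * 100
    = 95%


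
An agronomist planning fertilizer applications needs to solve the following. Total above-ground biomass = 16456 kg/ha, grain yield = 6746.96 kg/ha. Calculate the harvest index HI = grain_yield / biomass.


HI = grain_yield / biomass
   = 6746.96 / 16456
   = 0.41


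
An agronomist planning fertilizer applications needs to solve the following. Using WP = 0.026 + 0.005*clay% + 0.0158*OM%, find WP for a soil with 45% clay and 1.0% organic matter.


WP = 0.026 + 0.005*45 + 0.0158*1.0
   = 0.026 + 0.2250 + 0.0158
   = 0.2668


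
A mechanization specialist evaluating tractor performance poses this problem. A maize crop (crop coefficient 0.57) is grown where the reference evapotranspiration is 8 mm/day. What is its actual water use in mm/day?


ETc = Kc * ET0
    = 0.57 * 8
    = 4.56 mm/day


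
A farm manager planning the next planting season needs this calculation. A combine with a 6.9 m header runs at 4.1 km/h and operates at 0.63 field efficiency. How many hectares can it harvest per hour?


C = w * v * eta_f / 10
  = 6.9 * 4.1 * 0.63 / 10
  = 17.82 / 10
  = 1.78 ha/h


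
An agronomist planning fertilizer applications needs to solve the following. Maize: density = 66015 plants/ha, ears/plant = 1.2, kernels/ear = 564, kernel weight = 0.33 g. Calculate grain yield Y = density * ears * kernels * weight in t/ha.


Y = density * ears * kernels * kw
  = 66015 * 1.2 * 564 * 0.33 g/ha
  = 14744054.16 g/ha
  = 14744.05 kg/ha = 14.74 t/ha
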